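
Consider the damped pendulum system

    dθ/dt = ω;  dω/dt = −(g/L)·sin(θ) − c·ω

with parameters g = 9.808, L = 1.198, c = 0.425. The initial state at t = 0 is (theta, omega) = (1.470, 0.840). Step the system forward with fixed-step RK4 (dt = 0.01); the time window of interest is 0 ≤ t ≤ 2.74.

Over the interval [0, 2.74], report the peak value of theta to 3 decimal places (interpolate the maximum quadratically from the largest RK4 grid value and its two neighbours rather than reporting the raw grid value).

max theta = 1.512

t=0.000: state=(1.470, 0.840)
step 1 (dt=0.01): k1=(0.840, -8.502), k2=(0.797, -8.488), k3=(0.798, -8.488), k4=(0.755, -8.473); state += dt/6·(k1+2k2+2k3+k4)
t=0.010: state=(1.478, 0.755)
t=0.020: state=(1.485, 0.671)
t=0.030: state=(1.491, 0.586)
continuing one RK4 step at a time; state shown every 10 steps (Δt=0.1):
t=0.100: state=(1.512, 0.006)
t=0.200: state=(1.472, -0.794)
t=0.300: state=(1.355, -1.553)
t=0.400: state=(1.164, -2.251)
t=0.500: state=(0.908, -2.847)
t=0.600: state=(0.600, -3.276)
t=0.700: state=(0.260, -3.473)
t=0.800: state=(-0.086, -3.396)
t=0.900: state=(-0.410, -3.056)
t=1.000: state=(-0.690, -2.508)
t=1.100: state=(-0.907, -1.827)
t=1.200: state=(-1.053, -1.083)
t=1.300: state=(-1.123, -0.325)
t=1.400: state=(-1.119, 0.412)
t=1.500: state=(-1.042, 1.104)
t=1.600: state=(-0.900, 1.722)
t=1.700: state=(-0.702, 2.227)
t=1.800: state=(-0.460, 2.574)
t=1.900: state=(-0.194, 2.724)
t=2.000: state=(0.077, 2.656)
t=2.100: state=(0.331, 2.381)
t=2.200: state=(0.548, 1.939)
t=2.300: state=(0.715, 1.382)
t=2.400: state=(0.822, 0.765)
t=2.500: state=(0.867, 0.131)
t=2.600: state=(0.849, -0.484)
t=2.700: state=(0.772, -1.047)
t=2.740: state=(0.726, -1.250)
largest grid value and its neighbours: theta(0.090)=1.51154, theta(0.100)=1.51201, theta(0.110)=1.51166
parabola through these three points peaks at t≈0.101 with theta≈1.51201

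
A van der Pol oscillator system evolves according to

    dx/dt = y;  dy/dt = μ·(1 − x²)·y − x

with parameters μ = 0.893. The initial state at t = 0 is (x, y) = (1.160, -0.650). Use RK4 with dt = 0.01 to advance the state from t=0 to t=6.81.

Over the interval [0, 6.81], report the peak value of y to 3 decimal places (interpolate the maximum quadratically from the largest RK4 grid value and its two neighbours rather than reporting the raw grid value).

t=0.000: state=(1.160, -0.650)
step 1 (dt=0.01): k1=(-0.650, -0.959), k2=(-0.655, -0.959), k3=(-0.655, -0.959), k4=(-0.660, -0.959); state += dt/6·(k1+2k2+2k3+k4)
t=0.010: state=(1.153, -0.660)
t=0.020: state=(1.147, -0.669)
t=0.030: state=(1.140, -0.679)
continuing one RK4 step at a time; state shown every 25 steps (Δt=0.25):
t=0.250: state=(0.967, -0.894)
t=0.500: state=(0.710, -1.172)
t=0.750: state=(0.376, -1.517)
t=1.000: state=(-0.054, -1.928)
t=1.250: state=(-0.583, -2.263)
t=1.500: state=(-1.149, -2.159)
t=1.750: state=(-1.608, -1.434)
t=2.000: state=(-1.854, -0.558)
t=2.250: state=(-1.911, 0.046)
t=2.500: state=(-1.853, 0.386)
t=2.750: state=(-1.729, 0.591)
t=3.000: state=(-1.561, 0.747)
t=3.250: state=(-1.355, 0.905)
t=3.500: state=(-1.106, 1.097)
t=3.750: state=(-0.801, 1.360)
t=4.000: state=(-0.418, 1.725)
t=4.250: state=(0.070, 2.185)
t=4.500: state=(0.667, 2.539)
t=4.750: state=(1.289, 2.300)
t=5.000: state=(1.755, 1.359)
t=5.250: state=(1.970, 0.414)
t=5.500: state=(1.995, -0.151)
t=5.750: state=(1.917, -0.444)
t=6.000: state=(1.783, -0.617)
t=6.250: state=(1.611, -0.754)
t=6.500: state=(1.405, -0.897)
t=6.750: state=(1.160, -1.076)
t=6.810: state=(1.094, -1.127)
largest grid value and its neighbours: y(4.540)=2.55461, y(4.550)=2.55567, y(4.560)=2.55554
parabola through these three points peaks at t≈4.554 with y≈2.55576

max y = 2.556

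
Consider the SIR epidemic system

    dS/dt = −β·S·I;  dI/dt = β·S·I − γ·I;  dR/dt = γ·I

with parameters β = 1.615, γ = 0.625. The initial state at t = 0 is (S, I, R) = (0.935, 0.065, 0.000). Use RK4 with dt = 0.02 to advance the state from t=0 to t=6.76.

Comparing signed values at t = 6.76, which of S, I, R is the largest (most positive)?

largest component: R

t=0.000: state=(0.935, 0.065, 0.000)
step 1 (dt=0.02): k1=(-0.098, 0.058, 0.041), k2=(-0.099, 0.058, 0.041), k3=(-0.099, 0.058, 0.041), k4=(-0.100, 0.058, 0.041); state += dt/6·(k1+2k2+2k3+k4)
t=0.020: state=(0.933, 0.066, 0.001)
t=0.040: state=(0.931, 0.067, 0.002)
t=0.060: state=(0.929, 0.069, 0.003)
continuing one RK4 step at a time; state shown every 25 steps (Δt=0.5):
t=0.500: state=(0.876, 0.099, 0.025)
t=1.000: state=(0.795, 0.142, 0.063)
t=1.500: state=(0.695, 0.190, 0.115)
t=2.000: state=(0.585, 0.233, 0.181)
t=2.500: state=(0.479, 0.262, 0.259)
t=3.000: state=(0.385, 0.272, 0.343)
t=3.500: state=(0.310, 0.263, 0.427)
t=4.000: state=(0.253, 0.241, 0.506)
t=4.500: state=(0.211, 0.213, 0.577)
t=5.000: state=(0.180, 0.182, 0.639)
t=5.500: state=(0.157, 0.152, 0.691)
t=6.000: state=(0.140, 0.126, 0.734)
t=6.500: state=(0.128, 0.102, 0.770)
t=6.760: state=(0.123, 0.092, 0.785)
compare at T: S=0.123, I=0.092, R=0.785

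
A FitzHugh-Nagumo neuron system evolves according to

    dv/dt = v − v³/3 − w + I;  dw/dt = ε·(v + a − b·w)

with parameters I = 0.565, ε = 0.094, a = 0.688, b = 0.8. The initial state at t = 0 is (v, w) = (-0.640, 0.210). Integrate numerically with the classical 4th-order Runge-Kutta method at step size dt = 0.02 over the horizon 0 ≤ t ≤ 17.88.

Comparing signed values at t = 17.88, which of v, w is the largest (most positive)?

largest component: v

t=0.000: state=(-0.640, 0.210)
step 1 (dt=0.02): k1=(-0.198, -0.011), k2=(-0.199, -0.011), k3=(-0.199, -0.011), k4=(-0.200, -0.012); state += dt/6·(k1+2k2+2k3+k4)
t=0.020: state=(-0.644, 0.210)
t=0.040: state=(-0.648, 0.210)
t=0.060: state=(-0.652, 0.209)
continuing one RK4 step at a time; state shown every 50 steps (Δt=1):
t=1.000: state=(-0.884, 0.189)
t=2.000: state=(-1.148, 0.145)
t=3.000: state=(-1.302, 0.084)
t=4.000: state=(-1.337, 0.020)
t=5.000: state=(-1.310, -0.039)
t=6.000: state=(-1.257, -0.090)
t=7.000: state=(-1.192, -0.132)
t=8.000: state=(-1.118, -0.165)
t=9.000: state=(-1.036, -0.188)
t=10.000: state=(-0.941, -0.202)
t=11.000: state=(-0.824, -0.205)
t=12.000: state=(-0.665, -0.196)
t=13.000: state=(-0.407, -0.169)
t=14.000: state=(0.131, -0.110)
t=15.000: state=(1.235, 0.020)
t=16.000: state=(1.829, 0.228)
t=17.000: state=(1.822, 0.440)
t=17.880: state=(1.752, 0.610)
compare at T: v=1.752, w=0.610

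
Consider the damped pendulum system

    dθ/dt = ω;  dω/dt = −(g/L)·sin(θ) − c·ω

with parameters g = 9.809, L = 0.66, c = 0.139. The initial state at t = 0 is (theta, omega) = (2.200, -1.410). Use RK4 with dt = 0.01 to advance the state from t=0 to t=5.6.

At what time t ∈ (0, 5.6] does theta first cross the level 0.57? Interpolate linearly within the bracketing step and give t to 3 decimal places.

t=0.000: state=(2.200, -1.410)
step 1 (dt=0.01): k1=(-1.410, -11.820), k2=(-1.469, -11.873), k3=(-1.469, -11.876), k4=(-1.529, -11.931); state += dt/6·(k1+2k2+2k3+k4)
t=0.010: state=(2.185, -1.529)
t=0.020: state=(2.169, -1.649)
t=0.030: state=(2.152, -1.770)
continuing one RK4 step at a time; state shown every 20 steps (Δt=0.2):
t=0.200: state=(1.664, -4.034)
t=0.400: state=(0.590, -6.490)
next step: t=0.410: state=(0.524, -6.560) — theta has crossed 0.57
linear interpolation between t=0.400 (0.58958) and t=0.410 (0.52433) → t≈0.403

t = 0.403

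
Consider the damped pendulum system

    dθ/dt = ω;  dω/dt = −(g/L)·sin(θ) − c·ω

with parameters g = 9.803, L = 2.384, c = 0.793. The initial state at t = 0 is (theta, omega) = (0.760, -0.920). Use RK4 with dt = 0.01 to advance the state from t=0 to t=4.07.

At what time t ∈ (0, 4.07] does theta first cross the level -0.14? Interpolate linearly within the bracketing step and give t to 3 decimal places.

t = 0.725

t=0.000: state=(0.760, -0.920)
step 1 (dt=0.01): k1=(-0.920, -2.103), k2=(-0.931, -2.081), k3=(-0.930, -2.081), k4=(-0.941, -2.059); state += dt/6·(k1+2k2+2k3+k4)
t=0.010: state=(0.751, -0.941)
t=0.020: state=(0.741, -0.961)
t=0.030: state=(0.731, -0.981)
continuing one RK4 step at a time; state shown every 20 steps (Δt=0.2):
t=0.200: state=(0.540, -1.246)
t=0.400: state=(0.276, -1.363)
t=0.600: state=(0.009, -1.267)
t=0.720: state=(-0.135, -1.121)
next step: t=0.730: state=(-0.146, -1.107) — theta has crossed -0.14
linear interpolation between t=0.720 (-0.13456) and t=0.730 (-0.14570) → t≈0.725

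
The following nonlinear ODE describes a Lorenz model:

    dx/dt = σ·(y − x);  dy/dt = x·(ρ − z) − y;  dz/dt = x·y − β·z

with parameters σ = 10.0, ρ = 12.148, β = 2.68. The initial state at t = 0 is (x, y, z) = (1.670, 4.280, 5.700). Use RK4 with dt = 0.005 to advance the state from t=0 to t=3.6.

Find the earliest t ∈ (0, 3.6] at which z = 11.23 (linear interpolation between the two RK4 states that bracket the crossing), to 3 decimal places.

t=0.000: state=(1.670, 4.280, 5.700)
step 1 (dt=0.005): k1=(26.100, 6.488, -8.128), k2=(25.610, 6.928, -7.767), k3=(25.633, 6.917, -7.772), k4=(25.164, 7.350, -7.414); state += dt/6·(k1+2k2+2k3+k4)
t=0.005: state=(1.798, 4.315, 5.661)
t=0.010: state=(1.922, 4.353, 5.626)
t=0.015: state=(2.041, 4.396, 5.594)
continuing one RK4 step at a time; state shown every 40 steps (Δt=0.2):
t=0.200: state=(5.709, 7.749, 7.108)
t=0.315: state=(7.825, 9.157, 11.185)
next step: t=0.320: state=(7.889, 9.145, 11.393) — z has crossed 11.23
linear interpolation between t=0.315 (11.18486) and t=0.320 (11.39311) → t≈0.316

t = 0.316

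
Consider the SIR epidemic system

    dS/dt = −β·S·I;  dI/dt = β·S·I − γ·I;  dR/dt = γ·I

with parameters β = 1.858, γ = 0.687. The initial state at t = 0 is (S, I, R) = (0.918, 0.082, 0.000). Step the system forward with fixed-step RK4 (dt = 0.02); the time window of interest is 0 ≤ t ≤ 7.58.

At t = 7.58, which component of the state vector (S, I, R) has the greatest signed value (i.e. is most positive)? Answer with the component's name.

largest component: R

t=0.000: state=(0.918, 0.082, 0.000)
step 1 (dt=0.02): k1=(-0.140, 0.084, 0.056), k2=(-0.141, 0.084, 0.057), k3=(-0.141, 0.084, 0.057), k4=(-0.142, 0.085, 0.057); state += dt/6·(k1+2k2+2k3+k4)
t=0.020: state=(0.915, 0.084, 0.001)
t=0.040: state=(0.912, 0.085, 0.002)
t=0.060: state=(0.909, 0.087, 0.003)
continuing one RK4 step at a time; state shown every 25 steps (Δt=0.5):
t=0.500: state=(0.832, 0.131, 0.036)
t=1.000: state=(0.717, 0.192, 0.092)
t=1.500: state=(0.583, 0.249, 0.168)
t=2.000: state=(0.454, 0.286, 0.260)
t=2.500: state=(0.346, 0.293, 0.361)
t=3.000: state=(0.265, 0.276, 0.459)
t=3.500: state=(0.208, 0.243, 0.548)
t=4.000: state=(0.169, 0.205, 0.625)
t=4.500: state=(0.142, 0.168, 0.690)
t=5.000: state=(0.124, 0.135, 0.741)
t=5.500: state=(0.111, 0.107, 0.783)
t=6.000: state=(0.101, 0.083, 0.815)
t=6.500: state=(0.094, 0.065, 0.841)
t=7.000: state=(0.090, 0.050, 0.860)
t=7.500: state=(0.086, 0.039, 0.875)
t=7.580: state=(0.086, 0.037, 0.878)
compare at T: S=0.086, I=0.037, R=0.878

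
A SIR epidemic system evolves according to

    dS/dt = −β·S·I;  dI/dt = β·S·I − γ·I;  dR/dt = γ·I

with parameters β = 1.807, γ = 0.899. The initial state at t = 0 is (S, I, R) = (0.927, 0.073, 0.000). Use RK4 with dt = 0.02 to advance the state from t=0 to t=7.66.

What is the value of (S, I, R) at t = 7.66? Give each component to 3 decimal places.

t=0.000: state=(0.927, 0.073, 0.000)
step 1 (dt=0.02): k1=(-0.122, 0.057, 0.066), k2=(-0.123, 0.057, 0.066), k3=(-0.123, 0.057, 0.066), k4=(-0.124, 0.057, 0.067); state += dt/6·(k1+2k2+2k3+k4)
t=0.020: state=(0.925, 0.074, 0.001)
t=0.040: state=(0.922, 0.075, 0.003)
t=0.060: state=(0.920, 0.076, 0.004)
continuing one RK4 step at a time; state shown every 25 steps (Δt=0.5):
t=0.500: state=(0.856, 0.104, 0.040)
t=1.000: state=(0.767, 0.139, 0.094)
t=1.500: state=(0.667, 0.169, 0.164)
t=2.000: state=(0.567, 0.188, 0.245)
t=2.500: state=(0.477, 0.192, 0.331)
t=3.000: state=(0.402, 0.182, 0.416)
t=3.500: state=(0.344, 0.163, 0.493)
t=4.000: state=(0.300, 0.139, 0.561)
t=4.500: state=(0.268, 0.114, 0.618)
t=5.000: state=(0.244, 0.092, 0.664)
t=5.500: state=(0.227, 0.072, 0.701)
t=6.000: state=(0.214, 0.056, 0.730)
t=6.500: state=(0.204, 0.043, 0.752)
t=7.000: state=(0.197, 0.033, 0.769)
t=7.500: state=(0.192, 0.025, 0.782)
t=7.660: state=(0.191, 0.023, 0.786)

(S, I, R) = (0.191, 0.023, 0.786)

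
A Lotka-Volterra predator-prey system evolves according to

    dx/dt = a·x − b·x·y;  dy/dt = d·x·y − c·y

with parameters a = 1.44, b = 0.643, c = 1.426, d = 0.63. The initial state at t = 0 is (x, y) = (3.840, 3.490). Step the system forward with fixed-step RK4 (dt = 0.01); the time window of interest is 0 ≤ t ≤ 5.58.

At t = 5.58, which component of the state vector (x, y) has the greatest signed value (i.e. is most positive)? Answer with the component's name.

t=0.000: state=(3.840, 3.490)
step 1 (dt=0.01): k1=(-3.088, 3.466), k2=(-3.118, 3.449), k3=(-3.118, 3.449), k4=(-3.147, 3.431); state += dt/6·(k1+2k2+2k3+k4)
t=0.010: state=(3.809, 3.524)
t=0.020: state=(3.777, 3.559)
t=0.030: state=(3.745, 3.592)
continuing one RK4 step at a time; state shown every 20 steps (Δt=0.2):
t=0.200: state=(3.140, 4.079)
t=0.400: state=(2.426, 4.351)
t=0.600: state=(1.852, 4.275)
t=0.800: state=(1.453, 3.951)
t=1.000: state=(1.199, 3.506)
t=1.200: state=(1.050, 3.035)
t=1.400: state=(0.976, 2.591)
t=1.600: state=(0.957, 2.199)
t=1.800: state=(0.983, 1.867)
t=2.000: state=(1.051, 1.595)
t=2.200: state=(1.158, 1.378)
t=2.400: state=(1.308, 1.210)
t=2.600: state=(1.506, 1.085)
t=2.800: state=(1.758, 1.002)
t=3.000: state=(2.068, 0.958)
t=3.200: state=(2.439, 0.956)
t=3.400: state=(2.870, 1.004)
t=3.600: state=(3.343, 1.116)
t=3.800: state=(3.817, 1.318)
t=4.000: state=(4.215, 1.645)
t=4.200: state=(4.416, 2.137)
t=4.400: state=(4.297, 2.792)
t=4.600: state=(3.820, 3.513)
t=4.800: state=(3.115, 4.093)
t=5.000: state=(2.405, 4.353)
t=5.200: state=(1.836, 4.268)
t=5.400: state=(1.442, 3.938)
t=5.580: state=(1.212, 3.538)
compare at T: x=1.212, y=3.538

largest component: y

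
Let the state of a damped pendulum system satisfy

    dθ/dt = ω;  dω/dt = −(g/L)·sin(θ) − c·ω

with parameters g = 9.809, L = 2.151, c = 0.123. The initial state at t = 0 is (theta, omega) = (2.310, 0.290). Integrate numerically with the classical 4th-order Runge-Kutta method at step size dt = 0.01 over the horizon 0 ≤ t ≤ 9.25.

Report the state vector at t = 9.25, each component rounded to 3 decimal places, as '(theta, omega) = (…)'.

t=0.000: state=(2.310, 0.290)
step 1 (dt=0.01): k1=(0.290, -3.406), k2=(0.273, -3.399), k3=(0.273, -3.399), k4=(0.256, -3.393); state += dt/6·(k1+2k2+2k3+k4)
t=0.010: state=(2.313, 0.256)
t=0.020: state=(2.315, 0.222)
t=0.030: state=(2.317, 0.188)
continuing one RK4 step at a time; state shown every 50 steps (Δt=0.5):
t=0.500: state=(2.030, -1.454)
t=1.000: state=(0.791, -3.431)
t=1.500: state=(-0.971, -2.997)
t=2.000: state=(-1.892, -0.687)
t=2.500: state=(-1.700, 1.453)
t=3.000: state=(-0.468, 3.263)
t=3.500: state=(1.073, 2.383)
t=4.000: state=(1.689, 0.075)
t=4.500: state=(1.170, -2.111)
t=5.000: state=(-0.216, -2.976)
t=5.500: state=(-1.330, -1.216)
t=6.000: state=(-1.367, 1.048)
t=6.500: state=(-0.371, 2.689)
t=7.000: state=(0.891, 1.917)
t=7.500: state=(1.321, -0.241)
t=8.000: state=(0.690, -2.145)
t=8.500: state=(-0.508, -2.198)
t=9.000: state=(-1.176, -0.335)
t=9.250: state=(-1.128, 0.710)

(theta, omega) = (-1.128, 0.710)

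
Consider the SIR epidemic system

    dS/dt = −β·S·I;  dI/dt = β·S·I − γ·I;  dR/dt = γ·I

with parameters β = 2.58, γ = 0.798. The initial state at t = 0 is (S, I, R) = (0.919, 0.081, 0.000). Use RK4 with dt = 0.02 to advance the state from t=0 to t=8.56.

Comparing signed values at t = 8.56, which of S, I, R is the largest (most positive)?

largest component: R

t=0.000: state=(0.919, 0.081, 0.000)
step 1 (dt=0.02): k1=(-0.192, 0.127, 0.065), k2=(-0.195, 0.129, 0.066), k3=(-0.195, 0.129, 0.066), k4=(-0.197, 0.131, 0.067); state += dt/6·(k1+2k2+2k3+k4)
t=0.020: state=(0.915, 0.084, 0.001)
t=0.040: state=(0.911, 0.086, 0.003)
t=0.060: state=(0.907, 0.089, 0.004)
continuing one RK4 step at a time; state shown every 25 steps (Δt=0.5):
t=0.500: state=(0.788, 0.165, 0.048)
t=1.000: state=(0.595, 0.271, 0.135)
t=1.500: state=(0.398, 0.343, 0.259)
t=2.000: state=(0.253, 0.348, 0.399)
t=2.500: state=(0.165, 0.304, 0.530)
t=3.000: state=(0.116, 0.244, 0.640)
t=3.500: state=(0.088, 0.186, 0.725)
t=4.000: state=(0.071, 0.139, 0.790)
t=4.500: state=(0.061, 0.101, 0.837)
t=5.000: state=(0.055, 0.073, 0.872)
t=5.500: state=(0.051, 0.053, 0.897)
t=6.000: state=(0.048, 0.038, 0.915)
t=6.500: state=(0.046, 0.027, 0.927)
t=7.000: state=(0.045, 0.019, 0.936)
t=7.500: state=(0.044, 0.014, 0.943)
t=8.000: state=(0.043, 0.010, 0.947)
t=8.500: state=(0.043, 0.007, 0.951)
t=8.560: state=(0.042, 0.007, 0.951)
compare at T: S=0.042, I=0.007, R=0.951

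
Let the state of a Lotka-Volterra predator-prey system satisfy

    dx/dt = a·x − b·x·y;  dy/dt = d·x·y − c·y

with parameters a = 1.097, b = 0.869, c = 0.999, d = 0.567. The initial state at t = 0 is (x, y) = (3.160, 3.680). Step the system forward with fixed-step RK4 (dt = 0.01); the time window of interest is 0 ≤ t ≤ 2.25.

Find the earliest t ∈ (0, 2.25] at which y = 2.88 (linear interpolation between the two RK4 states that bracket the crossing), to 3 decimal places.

t=0.000: state=(3.160, 3.680)
step 1 (dt=0.01): k1=(-6.639, 2.917), k2=(-6.609, 2.859), k3=(-6.608, 2.859), k4=(-6.577, 2.801); state += dt/6·(k1+2k2+2k3+k4)
t=0.010: state=(3.094, 3.709)
t=0.020: state=(3.028, 3.736)
t=0.030: state=(2.964, 3.762)
continuing one RK4 step at a time; state shown every 10 steps (Δt=0.1):
t=0.100: state=(2.533, 3.912)
t=0.200: state=(2.001, 4.024)
t=0.300: state=(1.573, 4.027)
t=0.400: state=(1.240, 3.945)
t=0.500: state=(0.988, 3.802)
t=0.600: state=(0.799, 3.618)
t=0.700: state=(0.657, 3.412)
t=0.800: state=(0.550, 3.194)
t=0.900: state=(0.469, 2.975)
t=0.940: state=(0.443, 2.888)
next step: t=0.950: state=(0.437, 2.867) — y has crossed 2.88
linear interpolation between t=0.940 (2.88813) and t=0.950 (2.86656) → t≈0.944

t = 0.944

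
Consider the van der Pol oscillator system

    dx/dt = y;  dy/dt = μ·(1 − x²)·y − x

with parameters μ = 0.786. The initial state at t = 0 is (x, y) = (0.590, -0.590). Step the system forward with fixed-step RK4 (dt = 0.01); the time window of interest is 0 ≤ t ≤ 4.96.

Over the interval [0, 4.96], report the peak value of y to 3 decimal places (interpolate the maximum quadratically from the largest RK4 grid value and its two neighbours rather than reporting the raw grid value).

max y = 2.310

t=0.000: state=(0.590, -0.590)
step 1 (dt=0.01): k1=(-0.590, -0.892), k2=(-0.594, -0.893), k3=(-0.594, -0.893), k4=(-0.599, -0.894); state += dt/6·(k1+2k2+2k3+k4)
t=0.010: state=(0.584, -0.599)
t=0.020: state=(0.578, -0.608)
t=0.030: state=(0.572, -0.617)
continuing one RK4 step at a time; state shown every 20 steps (Δt=0.2):
t=0.200: state=(0.454, -0.773)
t=0.400: state=(0.280, -0.964)
t=0.600: state=(0.068, -1.161)
t=0.800: state=(-0.183, -1.346)
t=1.000: state=(-0.467, -1.479)
t=1.200: state=(-0.768, -1.500)
t=1.400: state=(-1.056, -1.354)
t=1.600: state=(-1.298, -1.043)
t=1.800: state=(-1.467, -0.644)
t=2.000: state=(-1.556, -0.250)
t=2.200: state=(-1.572, 0.081)
t=2.400: state=(-1.528, 0.344)
t=2.600: state=(-1.438, 0.556)
t=2.800: state=(-1.308, 0.741)
t=3.000: state=(-1.142, 0.921)
t=3.200: state=(-0.938, 1.116)
t=3.400: state=(-0.693, 1.343)
t=3.600: state=(-0.398, 1.614)
t=3.800: state=(-0.045, 1.921)
t=4.000: state=(0.369, 2.201)
t=4.200: state=(0.824, 2.307)
t=4.400: state=(1.267, 2.059)
t=4.600: state=(1.623, 1.460)
t=4.800: state=(1.845, 0.761)
t=4.960: state=(1.927, 0.292)
largest grid value and its neighbours: y(4.160)=2.30936, y(4.170)=2.31005, y(4.180)=2.30988
parabola through these three points peaks at t≈4.173 with y≈2.31009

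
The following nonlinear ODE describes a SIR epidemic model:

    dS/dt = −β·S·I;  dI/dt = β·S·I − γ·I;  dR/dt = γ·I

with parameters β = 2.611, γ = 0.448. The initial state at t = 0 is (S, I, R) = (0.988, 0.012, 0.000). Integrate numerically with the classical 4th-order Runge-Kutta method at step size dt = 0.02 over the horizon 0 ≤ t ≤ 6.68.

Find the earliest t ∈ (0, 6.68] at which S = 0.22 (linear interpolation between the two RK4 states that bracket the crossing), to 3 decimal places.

t=0.000: state=(0.988, 0.012, 0.000)
step 1 (dt=0.02): k1=(-0.031, 0.026, 0.005), k2=(-0.032, 0.026, 0.005), k3=(-0.032, 0.026, 0.005), k4=(-0.032, 0.027, 0.006); state += dt/6·(k1+2k2+2k3+k4)
t=0.020: state=(0.987, 0.013, 0.000)
t=0.040: state=(0.987, 0.013, 0.000)
t=0.060: state=(0.986, 0.014, 0.000)
continuing one RK4 step at a time; state shown every 25 steps (Δt=0.5):
t=0.500: state=(0.961, 0.034, 0.005)
t=1.000: state=(0.890, 0.092, 0.018)
t=1.500: state=(0.733, 0.216, 0.051)
t=2.000: state=(0.495, 0.386, 0.118)
t=2.500: state=(0.274, 0.506, 0.220)
t=2.660: state=(0.221, 0.522, 0.257)
next step: t=2.680: state=(0.215, 0.523, 0.262) — S has crossed 0.22
linear interpolation between t=2.660 (0.22084) and t=2.680 (0.21489) → t≈2.663

t = 2.663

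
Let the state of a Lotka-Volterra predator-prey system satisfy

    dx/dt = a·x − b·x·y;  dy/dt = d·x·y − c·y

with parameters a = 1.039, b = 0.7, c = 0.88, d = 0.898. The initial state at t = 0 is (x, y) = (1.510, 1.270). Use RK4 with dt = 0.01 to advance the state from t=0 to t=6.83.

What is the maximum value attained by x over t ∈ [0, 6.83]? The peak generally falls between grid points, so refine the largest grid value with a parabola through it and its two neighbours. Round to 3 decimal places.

t=0.000: state=(1.510, 1.270)
step 1 (dt=0.01): k1=(0.226, 0.604), k2=(0.223, 0.607), k3=(0.223, 0.607), k4=(0.220, 0.610); state += dt/6·(k1+2k2+2k3+k4)
t=0.010: state=(1.512, 1.276)
t=0.020: state=(1.514, 1.282)
t=0.030: state=(1.517, 1.288)
continuing one RK4 step at a time; state shown every 25 steps (Δt=0.25):
t=0.250: state=(1.546, 1.437)
t=0.500: state=(1.533, 1.631)
t=0.750: state=(1.467, 1.835)
t=1.000: state=(1.357, 2.023)
t=1.250: state=(1.218, 2.169)
t=1.500: state=(1.072, 2.250)
t=1.750: state=(0.935, 2.262)
t=2.000: state=(0.820, 2.209)
t=2.250: state=(0.728, 2.108)
t=2.500: state=(0.660, 1.976)
t=2.750: state=(0.613, 1.829)
t=3.000: state=(0.585, 1.679)
t=3.250: state=(0.573, 1.534)
t=3.500: state=(0.575, 1.400)
t=3.750: state=(0.589, 1.280)
t=4.000: state=(0.617, 1.176)
t=4.250: state=(0.656, 1.088)
t=4.500: state=(0.708, 1.017)
t=4.750: state=(0.772, 0.964)
t=5.000: state=(0.848, 0.928)
t=5.250: state=(0.937, 0.909)
t=5.500: state=(1.036, 0.910)
t=5.750: state=(1.144, 0.933)
t=6.000: state=(1.255, 0.980)
t=6.250: state=(1.362, 1.055)
t=6.500: state=(1.455, 1.163)
t=6.750: state=(1.521, 1.304)
t=6.830: state=(1.535, 1.356)
largest grid value and its neighbours: x(0.300)=1.54716, x(0.310)=1.54722, x(0.320)=1.54721
parabola through these three points peaks at t≈0.313 with x≈1.54723

max x = 1.547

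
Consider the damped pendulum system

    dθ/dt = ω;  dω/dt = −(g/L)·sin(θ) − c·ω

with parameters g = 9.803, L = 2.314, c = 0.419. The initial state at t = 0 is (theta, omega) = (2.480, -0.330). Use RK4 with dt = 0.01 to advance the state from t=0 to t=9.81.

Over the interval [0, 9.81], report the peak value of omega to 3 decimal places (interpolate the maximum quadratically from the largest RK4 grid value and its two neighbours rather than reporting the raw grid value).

max omega = 2.306

t=0.000: state=(2.480, -0.330)
step 1 (dt=0.01): k1=(-0.330, -2.464), k2=(-0.342, -2.465), k3=(-0.342, -2.465), k4=(-0.355, -2.466); state += dt/6·(k1+2k2+2k3+k4)
t=0.010: state=(2.477, -0.355)
t=0.020: state=(2.473, -0.379)
t=0.030: state=(2.469, -0.404)
continuing one RK4 step at a time; state shown every 50 steps (Δt=0.5):
t=0.500: state=(1.988, -1.700)
t=1.000: state=(0.747, -3.143)
t=1.500: state=(-0.767, -2.428)
t=2.000: state=(-1.432, -0.217)
t=2.500: state=(-1.046, 1.658)
t=3.000: state=(0.016, 2.251)
t=3.500: state=(0.862, 0.917)
t=4.000: state=(0.877, -0.801)
t=4.500: state=(0.205, -1.654)
t=5.000: state=(-0.510, -0.981)
t=5.500: state=(-0.665, 0.355)
t=6.000: state=(-0.245, 1.166)
t=6.500: state=(0.304, 0.845)
t=7.000: state=(0.489, -0.130)
t=7.500: state=(0.225, -0.814)
t=8.000: state=(-0.183, -0.676)
t=8.500: state=(-0.355, 0.019)
t=9.000: state=(-0.190, 0.566)
t=9.500: state=(0.109, 0.523)
t=9.810: state=(0.230, 0.241)
largest grid value and its neighbours: omega(2.880)=2.30545, omega(2.890)=2.30615, omega(2.900)=2.30590
parabola through these three points peaks at t≈2.892 with omega≈2.30618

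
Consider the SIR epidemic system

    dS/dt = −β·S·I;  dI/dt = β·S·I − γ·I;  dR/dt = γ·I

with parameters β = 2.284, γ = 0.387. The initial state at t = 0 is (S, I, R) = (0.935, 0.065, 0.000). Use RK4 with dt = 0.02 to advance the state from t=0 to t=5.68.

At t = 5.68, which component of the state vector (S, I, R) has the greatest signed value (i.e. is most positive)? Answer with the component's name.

largest component: R

t=0.000: state=(0.935, 0.065, 0.000)
step 1 (dt=0.02): k1=(-0.139, 0.114, 0.025), k2=(-0.141, 0.115, 0.026), k3=(-0.141, 0.115, 0.026), k4=(-0.143, 0.117, 0.026); state += dt/6·(k1+2k2+2k3+k4)
t=0.020: state=(0.932, 0.067, 0.001)
t=0.040: state=(0.929, 0.070, 0.001)
t=0.060: state=(0.926, 0.072, 0.002)
continuing one RK4 step at a time; state shown every 10 steps (Δt=0.2):
t=0.200: state=(0.902, 0.092, 0.006)
t=0.400: state=(0.859, 0.127, 0.014)
t=0.600: state=(0.803, 0.172, 0.026)
t=0.800: state=(0.733, 0.226, 0.041)
t=1.000: state=(0.652, 0.287, 0.061)
t=1.200: state=(0.564, 0.350, 0.086)
t=1.400: state=(0.474, 0.411, 0.115)
t=1.600: state=(0.388, 0.463, 0.149)
t=1.800: state=(0.311, 0.502, 0.186)
t=2.000: state=(0.246, 0.528, 0.226)
t=2.200: state=(0.192, 0.540, 0.268)
t=2.400: state=(0.150, 0.540, 0.310)
t=2.600: state=(0.118, 0.531, 0.351)
t=2.800: state=(0.093, 0.516, 0.392)
t=3.000: state=(0.074, 0.496, 0.431)
t=3.200: state=(0.059, 0.473, 0.468)
t=3.400: state=(0.048, 0.448, 0.504)
t=3.600: state=(0.039, 0.423, 0.538)
t=3.800: state=(0.032, 0.398, 0.570)
t=4.000: state=(0.027, 0.373, 0.599)
t=4.200: state=(0.023, 0.350, 0.627)
t=4.400: state=(0.020, 0.327, 0.654)
t=4.600: state=(0.017, 0.305, 0.678)
t=4.800: state=(0.015, 0.284, 0.701)
t=5.000: state=(0.013, 0.265, 0.722)
t=5.200: state=(0.012, 0.246, 0.742)
t=5.400: state=(0.011, 0.229, 0.760)
t=5.600: state=(0.010, 0.213, 0.777)
t=5.680: state=(0.009, 0.207, 0.784)
compare at T: S=0.009, I=0.207, R=0.784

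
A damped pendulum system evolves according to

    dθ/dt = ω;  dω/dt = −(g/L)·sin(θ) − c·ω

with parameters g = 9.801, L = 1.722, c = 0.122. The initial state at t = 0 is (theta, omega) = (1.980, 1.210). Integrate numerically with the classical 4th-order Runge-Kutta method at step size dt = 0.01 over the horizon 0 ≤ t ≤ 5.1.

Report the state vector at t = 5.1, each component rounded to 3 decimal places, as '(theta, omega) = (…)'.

t=0.000: state=(1.980, 1.210)
step 1 (dt=0.01): k1=(1.210, -5.369), k2=(1.183, -5.352), k3=(1.183, -5.353), k4=(1.156, -5.336); state += dt/6·(k1+2k2+2k3+k4)
t=0.010: state=(1.992, 1.156)
t=0.020: state=(2.003, 1.103)
t=0.030: state=(2.014, 1.050)
continuing one RK4 step at a time; state shown every 20 steps (Δt=0.2):
t=0.200: state=(2.119, 0.192)
t=0.400: state=(2.060, -0.780)
t=0.600: state=(1.803, -1.803)
t=0.800: state=(1.335, -2.874)
t=1.000: state=(0.666, -3.742)
t=1.200: state=(-0.117, -3.951)
t=1.400: state=(-0.857, -3.329)
t=1.600: state=(-1.417, -2.233)
t=1.800: state=(-1.746, -1.060)
t=2.000: state=(-1.846, 0.056)
t=2.200: state=(-1.725, 1.148)
t=2.400: state=(-1.386, 2.240)
t=2.600: state=(-0.838, 3.189)
t=2.800: state=(-0.144, 3.637)
t=3.000: state=(0.564, 3.313)
t=3.200: state=(1.141, 2.386)
t=3.400: state=(1.504, 1.239)
t=3.600: state=(1.636, 0.086)
t=3.800: state=(1.540, -1.040)
t=4.000: state=(1.223, -2.118)
t=4.200: state=(0.706, -2.989)
t=4.400: state=(0.062, -3.337)
t=4.600: state=(-0.579, -2.966)
t=4.800: state=(-1.088, -2.058)
t=5.000: state=(-1.389, -0.943)
t=5.100: state=(-1.455, -0.372)

(theta, omega) = (-1.455, -0.372)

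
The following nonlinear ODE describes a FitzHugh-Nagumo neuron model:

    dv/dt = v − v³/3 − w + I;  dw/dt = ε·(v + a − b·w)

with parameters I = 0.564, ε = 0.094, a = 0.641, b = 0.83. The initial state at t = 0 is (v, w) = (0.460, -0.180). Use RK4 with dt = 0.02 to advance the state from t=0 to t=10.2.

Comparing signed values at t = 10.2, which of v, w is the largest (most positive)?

t=0.000: state=(0.460, -0.180)
step 1 (dt=0.02): k1=(1.172, 0.118), k2=(1.180, 0.119), k3=(1.180, 0.119), k4=(1.188, 0.120); state += dt/6·(k1+2k2+2k3+k4)
t=0.020: state=(0.484, -0.178)
t=0.040: state=(0.507, -0.175)
t=0.060: state=(0.532, -0.173)
continuing one RK4 step at a time; state shown every 25 steps (Δt=0.5):
t=0.500: state=(1.112, -0.108)
t=1.000: state=(1.647, -0.009)
t=1.500: state=(1.858, 0.103)
t=2.000: state=(1.890, 0.215)
t=2.500: state=(1.868, 0.323)
t=3.000: state=(1.832, 0.426)
t=3.500: state=(1.791, 0.522)
t=4.000: state=(1.749, 0.614)
t=4.500: state=(1.707, 0.699)
t=5.000: state=(1.664, 0.780)
t=5.500: state=(1.620, 0.855)
t=6.000: state=(1.575, 0.926)
t=6.500: state=(1.530, 0.991)
t=7.000: state=(1.484, 1.052)
t=7.500: state=(1.436, 1.109)
t=8.000: state=(1.387, 1.161)
t=8.500: state=(1.336, 1.209)
t=9.000: state=(1.283, 1.253)
t=9.500: state=(1.226, 1.292)
t=10.000: state=(1.166, 1.327)
t=10.200: state=(1.140, 1.340)
compare at T: v=1.140, w=1.340

largest component: w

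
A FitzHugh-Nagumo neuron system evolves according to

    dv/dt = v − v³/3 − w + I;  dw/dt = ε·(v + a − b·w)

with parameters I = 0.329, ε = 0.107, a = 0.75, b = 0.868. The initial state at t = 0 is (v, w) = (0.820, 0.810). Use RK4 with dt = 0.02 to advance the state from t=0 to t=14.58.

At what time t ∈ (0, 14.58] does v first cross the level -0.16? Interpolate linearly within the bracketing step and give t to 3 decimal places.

t=0.000: state=(0.820, 0.810)
step 1 (dt=0.02): k1=(0.155, 0.093), k2=(0.155, 0.093), k3=(0.155, 0.093), k4=(0.154, 0.093); state += dt/6·(k1+2k2+2k3+k4)
t=0.020: state=(0.823, 0.812)
t=0.040: state=(0.826, 0.814)
t=0.060: state=(0.829, 0.816)
continuing one RK4 step at a time; state shown every 25 steps (Δt=0.5):
t=0.500: state=(0.891, 0.857)
t=1.000: state=(0.945, 0.906)
t=1.500: state=(0.977, 0.954)
t=2.000: state=(0.986, 1.001)
t=2.500: state=(0.971, 1.046)
t=3.000: state=(0.934, 1.088)
t=3.500: state=(0.874, 1.125)
t=4.000: state=(0.788, 1.157)
t=4.500: state=(0.667, 1.182)
t=5.000: state=(0.495, 1.198)
t=5.500: state=(0.237, 1.203)
t=5.980: state=(-0.153, 1.191)
next step: t=6.000: state=(-0.173, 1.190) — v has crossed -0.16
linear interpolation between t=5.980 (-0.15297) and t=6.000 (-0.17343) → t≈5.987

t = 5.987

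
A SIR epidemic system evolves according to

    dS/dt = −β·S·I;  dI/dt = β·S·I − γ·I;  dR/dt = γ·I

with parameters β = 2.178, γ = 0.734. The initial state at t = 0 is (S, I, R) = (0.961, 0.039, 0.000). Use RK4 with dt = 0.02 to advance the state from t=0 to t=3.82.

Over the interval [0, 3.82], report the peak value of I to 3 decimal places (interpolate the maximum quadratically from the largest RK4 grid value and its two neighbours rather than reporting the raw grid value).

t=0.000: state=(0.961, 0.039, 0.000)
step 1 (dt=0.02): k1=(-0.082, 0.053, 0.029), k2=(-0.083, 0.054, 0.029), k3=(-0.083, 0.054, 0.029), k4=(-0.084, 0.054, 0.029); state += dt/6·(k1+2k2+2k3+k4)
t=0.020: state=(0.959, 0.040, 0.001)
t=0.040: state=(0.958, 0.041, 0.001)
t=0.060: state=(0.956, 0.042, 0.002)
continuing one RK4 step at a time; state shown every 10 steps (Δt=0.2):
t=0.200: state=(0.942, 0.051, 0.007)
t=0.400: state=(0.919, 0.066, 0.015)
t=0.600: state=(0.889, 0.085, 0.026)
t=0.800: state=(0.853, 0.107, 0.040)
t=1.000: state=(0.810, 0.132, 0.058)
t=1.200: state=(0.760, 0.161, 0.079)
t=1.400: state=(0.704, 0.191, 0.105)
t=1.600: state=(0.643, 0.221, 0.135)
t=1.800: state=(0.580, 0.250, 0.170)
t=2.000: state=(0.518, 0.274, 0.208)
t=2.200: state=(0.458, 0.292, 0.250)
t=2.400: state=(0.402, 0.304, 0.294)
t=2.600: state=(0.351, 0.310, 0.339)
t=2.800: state=(0.307, 0.308, 0.384)
t=3.000: state=(0.269, 0.302, 0.429)
t=3.200: state=(0.236, 0.291, 0.473)
t=3.400: state=(0.209, 0.277, 0.515)
t=3.600: state=(0.186, 0.260, 0.554)
t=3.800: state=(0.166, 0.243, 0.591)
t=3.820: state=(0.165, 0.241, 0.595)
largest grid value and its neighbours: I(2.640)=0.30982, I(2.660)=0.30985, I(2.680)=0.30983
parabola through these three points peaks at t≈2.662 with I≈0.30985

max I = 0.310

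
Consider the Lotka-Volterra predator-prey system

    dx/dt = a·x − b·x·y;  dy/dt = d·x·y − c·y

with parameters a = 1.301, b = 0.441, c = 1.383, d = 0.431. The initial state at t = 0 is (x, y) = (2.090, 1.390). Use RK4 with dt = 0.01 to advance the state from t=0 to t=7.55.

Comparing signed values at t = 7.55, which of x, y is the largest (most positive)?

t=0.000: state=(2.090, 1.390)
step 1 (dt=0.01): k1=(1.438, -0.670), k2=(1.446, -0.664), k3=(1.446, -0.664), k4=(1.454, -0.658); state += dt/6·(k1+2k2+2k3+k4)
t=0.010: state=(2.104, 1.383)
t=0.020: state=(2.119, 1.377)
t=0.030: state=(2.134, 1.370)
continuing one RK4 step at a time; state shown every 25 steps (Δt=0.25):
t=0.250: state=(2.502, 1.259)
t=0.500: state=(3.027, 1.198)
t=0.750: state=(3.671, 1.215)
t=1.000: state=(4.422, 1.329)
t=1.250: state=(5.222, 1.581)
t=1.500: state=(5.933, 2.045)
t=1.750: state=(6.305, 2.810)
t=2.000: state=(6.046, 3.894)
t=2.250: state=(5.104, 5.051)
t=2.500: state=(3.864, 5.796)
t=2.750: state=(2.797, 5.855)
t=3.000: state=(2.078, 5.371)
t=3.250: state=(1.655, 4.637)
t=3.500: state=(1.434, 3.870)
t=3.750: state=(1.347, 3.178)
t=4.000: state=(1.357, 2.600)
t=4.250: state=(1.449, 2.139)
t=4.500: state=(1.617, 1.784)
t=4.750: state=(1.867, 1.522)
t=5.000: state=(2.209, 1.341)
t=5.250: state=(2.655, 1.232)
t=5.500: state=(3.218, 1.195)
t=5.750: state=(3.899, 1.239)
t=6.000: state=(4.674, 1.391)
t=6.250: state=(5.466, 1.701)
t=6.500: state=(6.102, 2.251)
t=6.750: state=(6.302, 3.124)
t=7.000: state=(5.811, 4.274)
t=7.250: state=(4.718, 5.353)
t=7.500: state=(3.492, 5.889)
t=7.550: state=(3.272, 5.911)
compare at T: x=3.272, y=5.911

largest component: y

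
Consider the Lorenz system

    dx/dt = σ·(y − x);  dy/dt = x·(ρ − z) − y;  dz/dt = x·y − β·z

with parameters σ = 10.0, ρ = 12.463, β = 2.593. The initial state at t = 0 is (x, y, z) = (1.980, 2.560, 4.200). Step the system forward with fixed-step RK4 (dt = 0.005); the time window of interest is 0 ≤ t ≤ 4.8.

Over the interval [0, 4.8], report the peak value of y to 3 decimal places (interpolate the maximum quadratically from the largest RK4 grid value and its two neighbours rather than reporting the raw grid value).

max y = 10.177

t=0.000: state=(1.980, 2.560, 4.200)
step 1 (dt=0.005): k1=(5.800, 13.801, -5.822), k2=(6.000, 13.915, -5.678), k3=(5.998, 13.918, -5.677), k4=(6.196, 14.036, -5.532); state += dt/6·(k1+2k2+2k3+k4)
t=0.005: state=(2.010, 2.630, 4.172)
t=0.010: state=(2.042, 2.700, 4.145)
t=0.015: state=(2.076, 2.772, 4.119)
continuing one RK4 step at a time; state shown every 40 steps (Δt=0.2):
t=0.200: state=(4.636, 6.727, 4.908)
t=0.400: state=(8.898, 9.841, 13.351)
t=0.600: state=(5.758, 3.014, 15.765)
t=0.800: state=(2.413, 1.835, 10.531)
t=1.000: state=(2.546, 3.127, 7.140)
t=1.200: state=(4.677, 6.229, 6.905)
t=1.400: state=(7.748, 8.584, 12.235)
t=1.600: state=(6.219, 4.396, 14.890)
t=1.800: state=(3.526, 2.920, 11.208)
t=2.000: state=(3.578, 4.134, 8.481)
t=2.200: state=(5.458, 6.661, 8.936)
t=2.400: state=(7.150, 7.216, 12.891)
t=2.600: state=(5.593, 4.428, 13.514)
t=2.800: state=(4.063, 3.815, 10.841)
t=3.000: state=(4.486, 5.084, 9.314)
t=3.200: state=(6.010, 6.742, 10.580)
t=3.400: state=(6.476, 6.098, 12.988)
t=3.600: state=(5.143, 4.481, 12.390)
t=3.800: state=(4.499, 4.545, 10.571)
t=4.000: state=(5.165, 5.702, 10.132)
t=4.200: state=(6.124, 6.386, 11.588)
t=4.400: state=(5.879, 5.440, 12.587)
t=4.600: state=(4.997, 4.697, 11.644)
t=4.800: state=(4.907, 5.104, 10.607)
largest grid value and its neighbours: y(0.355)=10.16648, y(0.360)=10.17609, y(0.365)=10.17468
parabola through these three points peaks at t≈0.362 with y≈10.17685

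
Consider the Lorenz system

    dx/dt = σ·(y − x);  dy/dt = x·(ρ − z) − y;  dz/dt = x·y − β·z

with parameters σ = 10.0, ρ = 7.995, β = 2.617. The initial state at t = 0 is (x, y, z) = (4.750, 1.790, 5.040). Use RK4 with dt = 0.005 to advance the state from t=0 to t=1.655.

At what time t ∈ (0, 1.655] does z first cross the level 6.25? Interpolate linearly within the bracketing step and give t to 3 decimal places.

t=0.000: state=(4.750, 1.790, 5.040)
step 1 (dt=0.005): k1=(-29.600, 12.246, -4.687), k2=(-28.554, 12.052, -4.646), k3=(-28.585, 12.060, -4.644), k4=(-27.568, 11.871, -4.604); state += dt/6·(k1+2k2+2k3+k4)
t=0.005: state=(4.607, 1.850, 5.017)
t=0.010: state=(4.474, 1.909, 4.994)
t=0.015: state=(4.350, 1.966, 4.971)
continuing one RK4 step at a time; state shown every 20 steps (Δt=0.1):
t=0.100: state=(3.255, 2.758, 4.642)
t=0.200: state=(3.232, 3.545, 4.459)
t=0.300: state=(3.725, 4.351, 4.643)
t=0.400: state=(4.410, 5.119, 5.286)
t=0.490: state=(5.008, 5.592, 6.223)
next step: t=0.495: state=(5.036, 5.607, 6.282) — z has crossed 6.25
linear interpolation between t=0.490 (6.22314) and t=0.495 (6.28194) → t≈0.492

t = 0.492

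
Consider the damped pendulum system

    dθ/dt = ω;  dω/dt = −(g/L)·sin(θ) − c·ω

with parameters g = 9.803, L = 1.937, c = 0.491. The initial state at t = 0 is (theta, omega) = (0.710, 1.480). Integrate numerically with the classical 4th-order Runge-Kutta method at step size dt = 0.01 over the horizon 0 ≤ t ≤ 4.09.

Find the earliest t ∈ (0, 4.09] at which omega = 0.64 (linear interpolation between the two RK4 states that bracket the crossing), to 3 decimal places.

t = 0.198

t=0.000: state=(0.710, 1.480)
step 1 (dt=0.01): k1=(1.480, -4.026), k2=(1.460, -4.044), k3=(1.460, -4.044), k4=(1.440, -4.061); state += dt/6·(k1+2k2+2k3+k4)
t=0.010: state=(0.725, 1.440)
t=0.020: state=(0.739, 1.399)
t=0.030: state=(0.753, 1.358)
t=0.190: state=(0.916, 0.674)
next step: t=0.200: state=(0.922, 0.630) — omega has crossed 0.64
linear interpolation between t=0.190 (0.67364) and t=0.200 (0.63021) → t≈0.198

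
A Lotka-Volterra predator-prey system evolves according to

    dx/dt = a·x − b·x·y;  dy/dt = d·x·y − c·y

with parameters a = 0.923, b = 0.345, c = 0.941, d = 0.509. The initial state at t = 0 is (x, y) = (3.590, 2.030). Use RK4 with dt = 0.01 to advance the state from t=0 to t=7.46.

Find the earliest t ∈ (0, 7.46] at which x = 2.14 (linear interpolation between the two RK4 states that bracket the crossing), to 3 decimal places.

t = 1.366

t=0.000: state=(3.590, 2.030)
step 1 (dt=0.01): k1=(0.799, 1.799), k2=(0.789, 1.811), k3=(0.789, 1.811), k4=(0.779, 1.823); state += dt/6·(k1+2k2+2k3+k4)
t=0.010: state=(3.598, 2.048)
t=0.020: state=(3.606, 2.066)
t=0.030: state=(3.613, 2.085)
continuing one RK4 step at a time; state shown every 25 steps (Δt=0.25):
t=0.250: state=(3.714, 2.558)
t=0.500: state=(3.647, 3.237)
t=0.750: state=(3.362, 4.005)
t=1.000: state=(2.904, 4.723)
t=1.250: state=(2.377, 5.224)
t=1.360: state=(2.152, 5.347)
next step: t=1.370: state=(2.132, 5.355) — x has crossed 2.14
linear interpolation between t=1.360 (2.15223) and t=1.370 (2.13246) → t≈1.366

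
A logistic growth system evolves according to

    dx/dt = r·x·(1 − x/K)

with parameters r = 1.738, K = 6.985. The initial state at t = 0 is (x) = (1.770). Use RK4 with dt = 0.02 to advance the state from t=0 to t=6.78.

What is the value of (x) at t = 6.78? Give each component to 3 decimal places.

t=0.000: state=(1.770)
step 1 (dt=0.02): k1=(2.297), k2=(2.316), k3=(2.316), k4=(2.336); state += dt/6·(k1+2k2+2k3+k4)
t=0.020: state=(1.816)
t=0.040: state=(1.863)
t=0.060: state=(1.911)
continuing one RK4 step at a time; state shown every 25 steps (Δt=0.5):
t=0.500: state=(3.124)
t=1.000: state=(4.601)
t=1.500: state=(5.738)
t=2.000: state=(6.402)
t=2.500: state=(6.728)
t=3.000: state=(6.875)
t=3.500: state=(6.938)
t=4.000: state=(6.965)
t=4.500: state=(6.977)
t=5.000: state=(6.982)
t=5.500: state=(6.984)
t=6.000: state=(6.984)
t=6.500: state=(6.985)
t=6.780: state=(6.985)

(x) = (6.985)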